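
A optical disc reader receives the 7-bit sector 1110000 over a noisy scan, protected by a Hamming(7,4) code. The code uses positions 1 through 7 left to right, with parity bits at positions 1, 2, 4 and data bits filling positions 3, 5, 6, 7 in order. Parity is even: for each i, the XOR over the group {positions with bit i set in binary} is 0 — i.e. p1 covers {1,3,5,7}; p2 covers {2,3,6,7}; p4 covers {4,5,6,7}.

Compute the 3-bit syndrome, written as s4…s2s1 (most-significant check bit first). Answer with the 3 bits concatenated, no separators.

000

s1 (pos 1,3,5,7): 1⊕1⊕0⊕0 = 0
s2 (pos 2,3,6,7): 1⊕1⊕0⊕0 = 0
s4 (pos 4,5,6,7): 0⊕0⊕0⊕0 = 0
Syndrome s4…s1 = 000 → no error.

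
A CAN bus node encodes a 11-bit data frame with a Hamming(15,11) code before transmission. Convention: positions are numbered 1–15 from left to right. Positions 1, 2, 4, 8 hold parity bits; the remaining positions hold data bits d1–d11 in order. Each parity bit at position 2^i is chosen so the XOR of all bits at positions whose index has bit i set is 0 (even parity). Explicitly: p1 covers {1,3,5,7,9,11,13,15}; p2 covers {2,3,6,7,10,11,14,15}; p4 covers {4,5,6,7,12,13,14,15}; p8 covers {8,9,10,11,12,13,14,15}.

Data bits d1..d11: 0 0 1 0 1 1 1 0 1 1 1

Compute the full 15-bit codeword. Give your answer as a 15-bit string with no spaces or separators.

010001001110111

Place data at non-parity positions: p1 p2 0 p4 0 1 0 p8 1 1 1 0 1 1 1
p1 (pos 1,3,5,7,9,11,13,15): XOR of data positions = 0⊕0⊕0⊕1⊕1⊕1⊕1 = 0
p2 (pos 2,3,6,7,10,11,14,15): XOR of data positions = 0⊕1⊕0⊕1⊕1⊕1⊕1 = 1
p4 (pos 4,5,6,7,12,13,14,15): XOR of data positions = 0⊕1⊕0⊕0⊕1⊕1⊕1 = 0
p8 (pos 8,9,10,11,12,13,14,15): XOR of data positions = 1⊕1⊕1⊕0⊕1⊕1⊕1 = 0
Codeword: 010001001110111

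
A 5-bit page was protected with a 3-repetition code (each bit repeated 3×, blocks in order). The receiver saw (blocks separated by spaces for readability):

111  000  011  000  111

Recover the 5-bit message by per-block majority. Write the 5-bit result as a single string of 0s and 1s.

Block 1 (111): 3 ones → 1
Block 2 (000): 0 ones → 0
Block 3 (011): 2 ones → 1
Block 4 (000): 0 ones → 0
Block 5 (111): 3 ones → 1

10101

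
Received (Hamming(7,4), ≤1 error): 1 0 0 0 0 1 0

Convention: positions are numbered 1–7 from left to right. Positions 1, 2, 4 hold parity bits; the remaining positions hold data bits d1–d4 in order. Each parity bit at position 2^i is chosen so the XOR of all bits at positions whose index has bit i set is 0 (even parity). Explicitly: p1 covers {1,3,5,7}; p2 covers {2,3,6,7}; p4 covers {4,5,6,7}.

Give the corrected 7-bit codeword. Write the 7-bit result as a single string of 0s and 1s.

1000011

s1 (pos 1,3,5,7): 1⊕0⊕0⊕0 = 1
s2 (pos 2,3,6,7): 0⊕0⊕1⊕0 = 1
s4 (pos 4,5,6,7): 0⊕0⊕1⊕0 = 1
Syndrome s4…s1 = 111 → error at position 7.
Flip position 7: 1000010 → 1000011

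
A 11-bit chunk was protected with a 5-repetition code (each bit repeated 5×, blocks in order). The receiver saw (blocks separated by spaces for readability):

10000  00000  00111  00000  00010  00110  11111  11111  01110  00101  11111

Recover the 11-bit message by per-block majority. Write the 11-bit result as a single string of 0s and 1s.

00100011101

Block 1 (10000): 1 one → 0
Block 2 (00000): 0 ones → 0
Block 3 (00111): 3 ones → 1
Block 4 (00000): 0 ones → 0
Block 5 (00010): 1 one → 0
Block 6 (00110): 2 ones → 0
Block 7 (11111): 5 ones → 1
Block 8 (11111): 5 ones → 1
Block 9 (01110): 3 ones → 1
Block 10 (00101): 2 ones → 0
Block 11 (11111): 5 ones → 1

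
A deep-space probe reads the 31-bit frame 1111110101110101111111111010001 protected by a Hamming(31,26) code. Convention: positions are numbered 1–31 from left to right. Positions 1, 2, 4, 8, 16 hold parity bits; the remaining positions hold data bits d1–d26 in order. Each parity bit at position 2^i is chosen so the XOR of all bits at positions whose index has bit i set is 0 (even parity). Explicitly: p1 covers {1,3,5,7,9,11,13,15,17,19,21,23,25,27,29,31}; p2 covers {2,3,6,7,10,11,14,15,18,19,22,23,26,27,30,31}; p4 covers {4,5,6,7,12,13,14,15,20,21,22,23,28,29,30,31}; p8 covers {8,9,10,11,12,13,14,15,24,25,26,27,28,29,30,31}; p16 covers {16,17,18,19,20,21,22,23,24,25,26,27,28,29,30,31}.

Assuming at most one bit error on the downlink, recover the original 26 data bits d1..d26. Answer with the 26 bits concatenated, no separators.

11101111010111111111010001

s1 (pos 1,3,5,7,9,11,13,15,17,19,21,23,25,27,29,31): 1⊕1⊕1⊕0⊕0⊕1⊕0⊕0⊕1⊕1⊕1⊕1⊕1⊕1⊕0⊕1 = 1
s2 (pos 2,3,6,7,10,11,14,15,18,19,22,23,26,27,30,31): 1⊕1⊕1⊕0⊕1⊕1⊕1⊕0⊕1⊕1⊕1⊕1⊕0⊕1⊕0⊕1 = 0
s4 (pos 4,5,6,7,12,13,14,15,20,21,22,23,28,29,30,31): 1⊕1⊕1⊕0⊕1⊕0⊕1⊕0⊕1⊕1⊕1⊕1⊕0⊕0⊕0⊕1 = 0
s8 (pos 8,9,10,11,12,13,14,15,24,25,26,27,28,29,30,31): 1⊕0⊕1⊕1⊕1⊕0⊕1⊕0⊕1⊕1⊕0⊕1⊕0⊕0⊕0⊕1 = 1
s16 (pos 16,17,18,19,20,21,22,23,24,25,26,27,28,29,30,31): 1⊕1⊕1⊕1⊕1⊕1⊕1⊕1⊕1⊕1⊕0⊕1⊕0⊕0⊕0⊕1 = 0
Syndrome s16…s1 = 01001 → error at position 9.
Flip position 9: 1111110101110101111111111010001 → 1111110111110101111111111010001
Read data bits from positions 3,5,6,7,9,10,11,12,13,14,15,17,18,19,20,21,22,23,24,25,26,27,28,29,30,31: 11101111010111111111010001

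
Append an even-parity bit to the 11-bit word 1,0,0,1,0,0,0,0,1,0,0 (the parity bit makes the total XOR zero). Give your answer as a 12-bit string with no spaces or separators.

100100001001

XOR of the 11 data bits: 1⊕0⊕0⊕1⊕0⊕0⊕0⊕0⊕1⊕0⊕0 = 1
Parity bit = 1 (so all 12 bits XOR to 0).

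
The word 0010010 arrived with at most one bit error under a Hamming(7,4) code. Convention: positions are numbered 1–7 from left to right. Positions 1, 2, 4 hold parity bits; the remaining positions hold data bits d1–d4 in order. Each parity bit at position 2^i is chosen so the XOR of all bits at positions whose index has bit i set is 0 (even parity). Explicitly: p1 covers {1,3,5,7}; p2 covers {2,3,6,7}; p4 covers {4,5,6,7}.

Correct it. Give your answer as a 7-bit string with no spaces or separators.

0010110

s1 (pos 1,3,5,7): 0⊕1⊕0⊕0 = 1
s2 (pos 2,3,6,7): 0⊕1⊕1⊕0 = 0
s4 (pos 4,5,6,7): 0⊕0⊕1⊕0 = 1
Syndrome s4…s1 = 101 → error at position 5.
Flip position 5: 0010010 → 0010110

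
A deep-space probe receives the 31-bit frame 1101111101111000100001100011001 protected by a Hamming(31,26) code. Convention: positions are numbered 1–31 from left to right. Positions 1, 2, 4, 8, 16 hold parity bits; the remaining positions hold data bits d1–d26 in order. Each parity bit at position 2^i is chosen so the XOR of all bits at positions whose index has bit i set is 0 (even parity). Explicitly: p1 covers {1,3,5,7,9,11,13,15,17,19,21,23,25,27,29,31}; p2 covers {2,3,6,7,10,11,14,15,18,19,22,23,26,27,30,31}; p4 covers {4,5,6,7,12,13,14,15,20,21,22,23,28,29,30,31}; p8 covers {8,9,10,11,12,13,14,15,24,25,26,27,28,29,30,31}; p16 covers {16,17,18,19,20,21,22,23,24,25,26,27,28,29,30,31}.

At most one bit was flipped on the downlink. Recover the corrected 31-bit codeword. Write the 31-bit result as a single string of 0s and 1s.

s1 (pos 1,3,5,7,9,11,13,15,17,19,21,23,25,27,29,31): 1⊕0⊕1⊕1⊕0⊕1⊕1⊕0⊕1⊕0⊕0⊕1⊕0⊕1⊕0⊕1 = 1
s2 (pos 2,3,6,7,10,11,14,15,18,19,22,23,26,27,30,31): 1⊕0⊕1⊕1⊕1⊕1⊕0⊕0⊕0⊕0⊕1⊕1⊕0⊕1⊕0⊕1 = 1
s4 (pos 4,5,6,7,12,13,14,15,20,21,22,23,28,29,30,31): 1⊕1⊕1⊕1⊕1⊕1⊕0⊕0⊕0⊕0⊕1⊕1⊕1⊕0⊕0⊕1 = 0
s8 (pos 8,9,10,11,12,13,14,15,24,25,26,27,28,29,30,31): 1⊕0⊕1⊕1⊕1⊕1⊕0⊕0⊕0⊕0⊕0⊕1⊕1⊕0⊕0⊕1 = 0
s16 (pos 16,17,18,19,20,21,22,23,24,25,26,27,28,29,30,31): 0⊕1⊕0⊕0⊕0⊕0⊕1⊕1⊕0⊕0⊕0⊕1⊕1⊕0⊕0⊕1 = 0
Syndrome s16…s1 = 00011 → error at position 3.
Flip position 3: 1101111101111000100001100011001 → 1111111101111000100001100011001

1111111101111000100001100011001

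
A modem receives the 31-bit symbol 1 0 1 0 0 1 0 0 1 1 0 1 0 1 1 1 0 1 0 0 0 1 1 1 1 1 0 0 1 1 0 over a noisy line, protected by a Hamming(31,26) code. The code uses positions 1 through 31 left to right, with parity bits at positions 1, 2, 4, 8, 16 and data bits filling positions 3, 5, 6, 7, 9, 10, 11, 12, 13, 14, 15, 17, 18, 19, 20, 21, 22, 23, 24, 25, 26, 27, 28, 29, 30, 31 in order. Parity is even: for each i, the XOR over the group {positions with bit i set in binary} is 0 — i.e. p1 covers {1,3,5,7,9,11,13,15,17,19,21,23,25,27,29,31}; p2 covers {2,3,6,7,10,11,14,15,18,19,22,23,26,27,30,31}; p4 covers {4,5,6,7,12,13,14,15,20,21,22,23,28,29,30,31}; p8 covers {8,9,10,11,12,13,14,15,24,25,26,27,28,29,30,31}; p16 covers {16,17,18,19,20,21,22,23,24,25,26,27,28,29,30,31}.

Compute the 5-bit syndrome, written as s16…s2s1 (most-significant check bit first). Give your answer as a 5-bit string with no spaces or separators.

s1 (pos 1,3,5,7,9,11,13,15,17,19,21,23,25,27,29,31): 1⊕1⊕0⊕0⊕1⊕0⊕0⊕1⊕0⊕0⊕0⊕1⊕1⊕0⊕1⊕0 = 1
s2 (pos 2,3,6,7,10,11,14,15,18,19,22,23,26,27,30,31): 0⊕1⊕1⊕0⊕1⊕0⊕1⊕1⊕1⊕0⊕1⊕1⊕1⊕0⊕1⊕0 = 0
s4 (pos 4,5,6,7,12,13,14,15,20,21,22,23,28,29,30,31): 0⊕0⊕1⊕0⊕1⊕0⊕1⊕1⊕0⊕0⊕1⊕1⊕0⊕1⊕1⊕0 = 0
s8 (pos 8,9,10,11,12,13,14,15,24,25,26,27,28,29,30,31): 0⊕1⊕1⊕0⊕1⊕0⊕1⊕1⊕1⊕1⊕1⊕0⊕0⊕1⊕1⊕0 = 0
s16 (pos 16,17,18,19,20,21,22,23,24,25,26,27,28,29,30,31): 1⊕0⊕1⊕0⊕0⊕0⊕1⊕1⊕1⊕1⊕1⊕0⊕0⊕1⊕1⊕0 = 1
Syndrome s16…s1 = 10001 → error at position 17.

10001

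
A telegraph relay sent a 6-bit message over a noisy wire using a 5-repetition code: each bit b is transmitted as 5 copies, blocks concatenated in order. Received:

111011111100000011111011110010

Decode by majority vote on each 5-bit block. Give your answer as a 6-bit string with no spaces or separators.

Block 1 (11101): 4 ones → 1
Block 2 (11111): 5 ones → 1
Block 3 (00000): 0 ones → 0
Block 4 (01111): 4 ones → 1
Block 5 (10111): 4 ones → 1
Block 6 (10010): 2 ones → 0

110110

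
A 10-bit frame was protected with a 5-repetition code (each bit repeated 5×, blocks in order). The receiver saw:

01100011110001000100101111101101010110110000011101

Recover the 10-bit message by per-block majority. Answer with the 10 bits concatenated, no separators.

Block 1 (01100): 2 ones → 0
Block 2 (01111): 4 ones → 1
Block 3 (00010): 1 one → 0
Block 4 (00100): 1 one → 0
Block 5 (10111): 4 ones → 1
Block 6 (11011): 4 ones → 1
Block 7 (01010): 2 ones → 0
Block 8 (11011): 4 ones → 1
Block 9 (00000): 0 ones → 0
Block 10 (11101): 4 ones → 1

0100110101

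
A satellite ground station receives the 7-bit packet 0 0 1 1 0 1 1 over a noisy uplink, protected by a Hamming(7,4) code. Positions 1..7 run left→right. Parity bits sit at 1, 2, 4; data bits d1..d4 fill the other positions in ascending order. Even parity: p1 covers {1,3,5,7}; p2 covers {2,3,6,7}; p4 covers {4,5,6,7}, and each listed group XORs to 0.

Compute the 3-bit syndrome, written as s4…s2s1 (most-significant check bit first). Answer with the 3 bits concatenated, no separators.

110

s1 (pos 1,3,5,7): 0⊕1⊕0⊕1 = 0
s2 (pos 2,3,6,7): 0⊕1⊕1⊕1 = 1
s4 (pos 4,5,6,7): 1⊕0⊕1⊕1 = 1
Syndrome s4…s1 = 110 → error at position 6.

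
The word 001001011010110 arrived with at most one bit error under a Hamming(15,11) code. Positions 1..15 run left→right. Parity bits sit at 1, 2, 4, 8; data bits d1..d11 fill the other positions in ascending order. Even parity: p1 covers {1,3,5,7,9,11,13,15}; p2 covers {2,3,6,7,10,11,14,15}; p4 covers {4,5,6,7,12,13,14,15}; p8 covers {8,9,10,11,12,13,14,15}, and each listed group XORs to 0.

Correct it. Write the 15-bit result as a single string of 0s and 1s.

001001011011110

s1 (pos 1,3,5,7,9,11,13,15): 0⊕1⊕0⊕0⊕1⊕1⊕1⊕0 = 0
s2 (pos 2,3,6,7,10,11,14,15): 0⊕1⊕1⊕0⊕0⊕1⊕1⊕0 = 0
s4 (pos 4,5,6,7,12,13,14,15): 0⊕0⊕1⊕0⊕0⊕1⊕1⊕0 = 1
s8 (pos 8,9,10,11,12,13,14,15): 1⊕1⊕0⊕1⊕0⊕1⊕1⊕0 = 1
Syndrome s8…s1 = 1100 → error at position 12.
Flip position 12: 001001011010110 → 001001011011110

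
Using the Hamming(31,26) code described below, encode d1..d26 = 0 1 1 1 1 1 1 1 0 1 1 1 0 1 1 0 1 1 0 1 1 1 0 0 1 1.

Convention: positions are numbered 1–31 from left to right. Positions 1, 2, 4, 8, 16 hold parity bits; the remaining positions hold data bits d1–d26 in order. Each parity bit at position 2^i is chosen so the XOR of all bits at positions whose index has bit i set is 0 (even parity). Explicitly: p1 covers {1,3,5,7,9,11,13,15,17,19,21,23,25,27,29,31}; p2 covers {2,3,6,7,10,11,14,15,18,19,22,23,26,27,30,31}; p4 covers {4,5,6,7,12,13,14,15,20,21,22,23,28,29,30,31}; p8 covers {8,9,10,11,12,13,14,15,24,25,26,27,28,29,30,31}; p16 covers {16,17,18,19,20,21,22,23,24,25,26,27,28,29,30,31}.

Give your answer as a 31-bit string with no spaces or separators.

Place data at non-parity positions: p1 p2 0 p4 1 1 1 p8 1 1 1 1 0 1 1 p16 1 0 1 1 0 1 1 0 1 1 1 0 0 1 1
p1 (pos 1,3,5,7,9,11,13,15,17,19,21,23,25,27,29,31): XOR of data positions = 0⊕1⊕1⊕1⊕1⊕0⊕1⊕1⊕1⊕0⊕1⊕1⊕1⊕0⊕1 = 1
p2 (pos 2,3,6,7,10,11,14,15,18,19,22,23,26,27,30,31): XOR of data positions = 0⊕1⊕1⊕1⊕1⊕1⊕1⊕0⊕1⊕1⊕1⊕1⊕1⊕1⊕1 = 1
p4 (pos 4,5,6,7,12,13,14,15,20,21,22,23,28,29,30,31): XOR of data positions = 1⊕1⊕1⊕1⊕0⊕1⊕1⊕1⊕0⊕1⊕1⊕0⊕0⊕1⊕1 = 1
p8 (pos 8,9,10,11,12,13,14,15,24,25,26,27,28,29,30,31): XOR of data positions = 1⊕1⊕1⊕1⊕0⊕1⊕1⊕0⊕1⊕1⊕1⊕0⊕0⊕1⊕1 = 1
p16 (pos 16,17,18,19,20,21,22,23,24,25,26,27,28,29,30,31): XOR of data positions = 1⊕0⊕1⊕1⊕0⊕1⊕1⊕0⊕1⊕1⊕1⊕0⊕0⊕1⊕1 = 0
Codeword: 1101111111110110101101101110011

1101111111110110101101101110011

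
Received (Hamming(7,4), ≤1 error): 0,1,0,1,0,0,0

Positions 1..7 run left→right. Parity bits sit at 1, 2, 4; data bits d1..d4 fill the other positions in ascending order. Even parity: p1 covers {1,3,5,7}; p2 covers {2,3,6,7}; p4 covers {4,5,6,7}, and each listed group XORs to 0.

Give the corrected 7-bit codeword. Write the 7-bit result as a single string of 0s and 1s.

0101010

s1 (pos 1,3,5,7): 0⊕0⊕0⊕0 = 0
s2 (pos 2,3,6,7): 1⊕0⊕0⊕0 = 1
s4 (pos 4,5,6,7): 1⊕0⊕0⊕0 = 1
Syndrome s4…s1 = 110 → error at position 6.
Flip position 6: 0101000 → 0101010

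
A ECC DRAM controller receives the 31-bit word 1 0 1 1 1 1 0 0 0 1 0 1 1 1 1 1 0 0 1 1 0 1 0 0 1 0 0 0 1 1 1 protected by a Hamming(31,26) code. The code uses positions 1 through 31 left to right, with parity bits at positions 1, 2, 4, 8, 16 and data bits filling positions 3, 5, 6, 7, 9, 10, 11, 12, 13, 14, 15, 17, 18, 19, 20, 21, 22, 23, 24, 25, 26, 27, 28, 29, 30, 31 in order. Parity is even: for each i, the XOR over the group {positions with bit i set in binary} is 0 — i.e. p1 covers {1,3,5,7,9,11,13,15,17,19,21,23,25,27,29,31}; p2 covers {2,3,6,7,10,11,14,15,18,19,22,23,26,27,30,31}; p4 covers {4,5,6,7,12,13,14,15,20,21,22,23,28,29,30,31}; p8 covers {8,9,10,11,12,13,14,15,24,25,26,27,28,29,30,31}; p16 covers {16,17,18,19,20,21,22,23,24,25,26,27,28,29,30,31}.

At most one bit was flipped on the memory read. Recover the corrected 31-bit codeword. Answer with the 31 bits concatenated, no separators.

s1 (pos 1,3,5,7,9,11,13,15,17,19,21,23,25,27,29,31): 1⊕1⊕1⊕0⊕0⊕0⊕1⊕1⊕0⊕1⊕0⊕0⊕1⊕0⊕1⊕1 = 1
s2 (pos 2,3,6,7,10,11,14,15,18,19,22,23,26,27,30,31): 0⊕1⊕1⊕0⊕1⊕0⊕1⊕1⊕0⊕1⊕1⊕0⊕0⊕0⊕1⊕1 = 1
s4 (pos 4,5,6,7,12,13,14,15,20,21,22,23,28,29,30,31): 1⊕1⊕1⊕0⊕1⊕1⊕1⊕1⊕1⊕0⊕1⊕0⊕0⊕1⊕1⊕1 = 0
s8 (pos 8,9,10,11,12,13,14,15,24,25,26,27,28,29,30,31): 0⊕0⊕1⊕0⊕1⊕1⊕1⊕1⊕0⊕1⊕0⊕0⊕0⊕1⊕1⊕1 = 1
s16 (pos 16,17,18,19,20,21,22,23,24,25,26,27,28,29,30,31): 1⊕0⊕0⊕1⊕1⊕0⊕1⊕0⊕0⊕1⊕0⊕0⊕0⊕1⊕1⊕1 = 0
Syndrome s16…s1 = 01011 → error at position 11.
Flip position 11: 1011110001011111001101001000111 → 1011110001111111001101001000111

1011110001111111001101001000111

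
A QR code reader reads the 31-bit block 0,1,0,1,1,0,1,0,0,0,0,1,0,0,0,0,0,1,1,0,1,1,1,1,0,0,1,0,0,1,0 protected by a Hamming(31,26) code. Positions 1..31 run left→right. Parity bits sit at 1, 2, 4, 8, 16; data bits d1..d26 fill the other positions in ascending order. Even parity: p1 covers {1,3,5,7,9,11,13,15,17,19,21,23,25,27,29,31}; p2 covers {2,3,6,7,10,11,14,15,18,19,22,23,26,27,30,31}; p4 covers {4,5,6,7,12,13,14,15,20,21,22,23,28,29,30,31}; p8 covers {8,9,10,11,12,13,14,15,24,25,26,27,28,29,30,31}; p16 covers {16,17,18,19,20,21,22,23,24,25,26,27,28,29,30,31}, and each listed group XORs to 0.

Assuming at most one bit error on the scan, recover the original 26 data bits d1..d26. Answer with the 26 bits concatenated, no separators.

s1 (pos 1,3,5,7,9,11,13,15,17,19,21,23,25,27,29,31): 0⊕0⊕1⊕1⊕0⊕0⊕0⊕0⊕0⊕1⊕1⊕1⊕0⊕1⊕0⊕0 = 0
s2 (pos 2,3,6,7,10,11,14,15,18,19,22,23,26,27,30,31): 1⊕0⊕0⊕1⊕0⊕0⊕0⊕0⊕1⊕1⊕1⊕1⊕0⊕1⊕1⊕0 = 0
s4 (pos 4,5,6,7,12,13,14,15,20,21,22,23,28,29,30,31): 1⊕1⊕0⊕1⊕1⊕0⊕0⊕0⊕0⊕1⊕1⊕1⊕0⊕0⊕1⊕0 = 0
s8 (pos 8,9,10,11,12,13,14,15,24,25,26,27,28,29,30,31): 0⊕0⊕0⊕0⊕1⊕0⊕0⊕0⊕1⊕0⊕0⊕1⊕0⊕0⊕1⊕0 = 0
s16 (pos 16,17,18,19,20,21,22,23,24,25,26,27,28,29,30,31): 0⊕0⊕1⊕1⊕0⊕1⊕1⊕1⊕1⊕0⊕0⊕1⊕0⊕0⊕1⊕0 = 0
Syndrome s16…s1 = 00000 → no error.
Read data bits from positions 3,5,6,7,9,10,11,12,13,14,15,17,18,19,20,21,22,23,24,25,26,27,28,29,30,31: 01010001000011011110010010

01010001000011011110010010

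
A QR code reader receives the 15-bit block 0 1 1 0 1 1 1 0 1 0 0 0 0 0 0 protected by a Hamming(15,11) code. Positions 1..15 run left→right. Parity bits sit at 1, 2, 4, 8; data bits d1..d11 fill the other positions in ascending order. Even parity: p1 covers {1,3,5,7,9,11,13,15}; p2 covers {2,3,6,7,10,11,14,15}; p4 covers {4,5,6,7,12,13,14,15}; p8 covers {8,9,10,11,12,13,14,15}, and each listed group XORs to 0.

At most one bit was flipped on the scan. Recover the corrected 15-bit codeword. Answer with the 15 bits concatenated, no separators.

s1 (pos 1,3,5,7,9,11,13,15): 0⊕1⊕1⊕1⊕1⊕0⊕0⊕0 = 0
s2 (pos 2,3,6,7,10,11,14,15): 1⊕1⊕1⊕1⊕0⊕0⊕0⊕0 = 0
s4 (pos 4,5,6,7,12,13,14,15): 0⊕1⊕1⊕1⊕0⊕0⊕0⊕0 = 1
s8 (pos 8,9,10,11,12,13,14,15): 0⊕1⊕0⊕0⊕0⊕0⊕0⊕0 = 1
Syndrome s8…s1 = 1100 → error at position 12.
Flip position 12: 011011101000000 → 011011101001000

011011101001000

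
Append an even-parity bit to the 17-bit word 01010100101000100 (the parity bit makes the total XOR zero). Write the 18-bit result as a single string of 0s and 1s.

XOR of the 17 data bits: 0⊕1⊕0⊕1⊕0⊕1⊕0⊕0⊕1⊕0⊕1⊕0⊕0⊕0⊕1⊕0⊕0 = 0
Parity bit = 0 (so all 18 bits XOR to 0).

010101001010001000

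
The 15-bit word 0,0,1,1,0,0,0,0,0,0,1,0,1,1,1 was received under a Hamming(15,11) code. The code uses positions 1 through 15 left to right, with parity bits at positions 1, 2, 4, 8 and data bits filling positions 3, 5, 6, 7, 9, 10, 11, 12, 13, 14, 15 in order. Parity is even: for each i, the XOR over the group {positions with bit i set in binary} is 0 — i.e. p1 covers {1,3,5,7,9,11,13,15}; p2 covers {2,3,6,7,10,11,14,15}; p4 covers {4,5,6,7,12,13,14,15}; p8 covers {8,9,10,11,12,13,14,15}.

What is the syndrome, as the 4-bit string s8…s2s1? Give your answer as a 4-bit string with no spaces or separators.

s1 (pos 1,3,5,7,9,11,13,15): 0⊕1⊕0⊕0⊕0⊕1⊕1⊕1 = 0
s2 (pos 2,3,6,7,10,11,14,15): 0⊕1⊕0⊕0⊕0⊕1⊕1⊕1 = 0
s4 (pos 4,5,6,7,12,13,14,15): 1⊕0⊕0⊕0⊕0⊕1⊕1⊕1 = 0
s8 (pos 8,9,10,11,12,13,14,15): 0⊕0⊕0⊕1⊕0⊕1⊕1⊕1 = 0
Syndrome s8…s1 = 0000 → no error.

0000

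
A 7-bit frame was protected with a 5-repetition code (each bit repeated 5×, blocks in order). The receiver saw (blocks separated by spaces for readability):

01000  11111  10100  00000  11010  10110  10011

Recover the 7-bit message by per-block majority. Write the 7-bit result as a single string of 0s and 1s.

0100111

Block 1 (01000): 1 one → 0
Block 2 (11111): 5 ones → 1
Block 3 (10100): 2 ones → 0
Block 4 (00000): 0 ones → 0
Block 5 (11010): 3 ones → 1
Block 6 (10110): 3 ones → 1
Block 7 (10011): 3 ones → 1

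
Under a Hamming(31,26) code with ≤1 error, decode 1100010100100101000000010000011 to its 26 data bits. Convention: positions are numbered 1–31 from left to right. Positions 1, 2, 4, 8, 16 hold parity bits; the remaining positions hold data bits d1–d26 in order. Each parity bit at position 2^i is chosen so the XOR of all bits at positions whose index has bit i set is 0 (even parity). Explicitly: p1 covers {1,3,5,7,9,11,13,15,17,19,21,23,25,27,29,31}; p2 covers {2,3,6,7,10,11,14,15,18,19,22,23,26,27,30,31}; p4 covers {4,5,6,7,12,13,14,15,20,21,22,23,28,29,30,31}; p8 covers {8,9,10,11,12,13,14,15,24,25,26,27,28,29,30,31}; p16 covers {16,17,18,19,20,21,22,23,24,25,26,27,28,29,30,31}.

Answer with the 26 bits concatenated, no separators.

00100010010000000010000011

s1 (pos 1,3,5,7,9,11,13,15,17,19,21,23,25,27,29,31): 1⊕0⊕0⊕0⊕0⊕1⊕0⊕0⊕0⊕0⊕0⊕0⊕0⊕0⊕0⊕1 = 1
s2 (pos 2,3,6,7,10,11,14,15,18,19,22,23,26,27,30,31): 1⊕0⊕1⊕0⊕0⊕1⊕1⊕0⊕0⊕0⊕0⊕0⊕0⊕0⊕1⊕1 = 0
s4 (pos 4,5,6,7,12,13,14,15,20,21,22,23,28,29,30,31): 0⊕0⊕1⊕0⊕0⊕0⊕1⊕0⊕0⊕0⊕0⊕0⊕0⊕0⊕1⊕1 = 0
s8 (pos 8,9,10,11,12,13,14,15,24,25,26,27,28,29,30,31): 1⊕0⊕0⊕1⊕0⊕0⊕1⊕0⊕1⊕0⊕0⊕0⊕0⊕0⊕1⊕1 = 0
s16 (pos 16,17,18,19,20,21,22,23,24,25,26,27,28,29,30,31): 1⊕0⊕0⊕0⊕0⊕0⊕0⊕0⊕1⊕0⊕0⊕0⊕0⊕0⊕1⊕1 = 0
Syndrome s16…s1 = 00001 → error at position 1.
Flip position 1: 1100010100100101000000010000011 → 0100010100100101000000010000011
Read data bits from positions 3,5,6,7,9,10,11,12,13,14,15,17,18,19,20,21,22,23,24,25,26,27,28,29,30,31: 00100010010000000010000011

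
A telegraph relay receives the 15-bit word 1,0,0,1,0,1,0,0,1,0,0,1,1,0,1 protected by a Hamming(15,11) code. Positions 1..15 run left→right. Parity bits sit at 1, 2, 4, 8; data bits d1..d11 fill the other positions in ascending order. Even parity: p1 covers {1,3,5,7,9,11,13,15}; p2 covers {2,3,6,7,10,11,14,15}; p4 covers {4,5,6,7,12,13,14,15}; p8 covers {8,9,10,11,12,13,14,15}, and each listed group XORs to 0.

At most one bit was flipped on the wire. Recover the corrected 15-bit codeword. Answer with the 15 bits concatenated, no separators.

s1 (pos 1,3,5,7,9,11,13,15): 1⊕0⊕0⊕0⊕1⊕0⊕1⊕1 = 0
s2 (pos 2,3,6,7,10,11,14,15): 0⊕0⊕1⊕0⊕0⊕0⊕0⊕1 = 0
s4 (pos 4,5,6,7,12,13,14,15): 1⊕0⊕1⊕0⊕1⊕1⊕0⊕1 = 1
s8 (pos 8,9,10,11,12,13,14,15): 0⊕1⊕0⊕0⊕1⊕1⊕0⊕1 = 0
Syndrome s8…s1 = 0100 → error at position 4.
Flip position 4: 100101001001101 → 100001001001101

100001001001101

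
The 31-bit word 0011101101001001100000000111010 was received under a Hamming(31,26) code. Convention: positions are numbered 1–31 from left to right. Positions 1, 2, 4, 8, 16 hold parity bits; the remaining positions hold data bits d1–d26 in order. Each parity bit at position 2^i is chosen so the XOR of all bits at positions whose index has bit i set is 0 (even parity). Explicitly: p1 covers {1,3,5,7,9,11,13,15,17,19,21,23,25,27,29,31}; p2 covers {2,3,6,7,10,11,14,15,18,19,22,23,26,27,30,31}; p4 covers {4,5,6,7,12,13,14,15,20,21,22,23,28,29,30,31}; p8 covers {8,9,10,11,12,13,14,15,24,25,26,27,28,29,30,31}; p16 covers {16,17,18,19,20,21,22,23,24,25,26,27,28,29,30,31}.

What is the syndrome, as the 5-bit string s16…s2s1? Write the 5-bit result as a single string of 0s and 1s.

s1 (pos 1,3,5,7,9,11,13,15,17,19,21,23,25,27,29,31): 0⊕1⊕1⊕1⊕0⊕0⊕1⊕0⊕1⊕0⊕0⊕0⊕0⊕1⊕0⊕0 = 0
s2 (pos 2,3,6,7,10,11,14,15,18,19,22,23,26,27,30,31): 0⊕1⊕0⊕1⊕1⊕0⊕0⊕0⊕0⊕0⊕0⊕0⊕1⊕1⊕1⊕0 = 0
s4 (pos 4,5,6,7,12,13,14,15,20,21,22,23,28,29,30,31): 1⊕1⊕0⊕1⊕0⊕1⊕0⊕0⊕0⊕0⊕0⊕0⊕1⊕0⊕1⊕0 = 0
s8 (pos 8,9,10,11,12,13,14,15,24,25,26,27,28,29,30,31): 1⊕0⊕1⊕0⊕0⊕1⊕0⊕0⊕0⊕0⊕1⊕1⊕1⊕0⊕1⊕0 = 1
s16 (pos 16,17,18,19,20,21,22,23,24,25,26,27,28,29,30,31): 1⊕1⊕0⊕0⊕0⊕0⊕0⊕0⊕0⊕0⊕1⊕1⊕1⊕0⊕1⊕0 = 0
Syndrome s16…s1 = 01000 → error at position 8.

01000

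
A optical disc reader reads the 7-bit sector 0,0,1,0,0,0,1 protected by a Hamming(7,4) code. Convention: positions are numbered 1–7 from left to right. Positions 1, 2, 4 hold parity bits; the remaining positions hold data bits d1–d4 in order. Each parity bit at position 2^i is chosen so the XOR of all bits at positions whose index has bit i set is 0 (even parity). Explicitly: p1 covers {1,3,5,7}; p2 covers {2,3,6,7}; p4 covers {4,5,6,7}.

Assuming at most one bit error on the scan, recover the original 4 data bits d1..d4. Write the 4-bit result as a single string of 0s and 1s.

1001

s1 (pos 1,3,5,7): 0⊕1⊕0⊕1 = 0
s2 (pos 2,3,6,7): 0⊕1⊕0⊕1 = 0
s4 (pos 4,5,6,7): 0⊕0⊕0⊕1 = 1
Syndrome s4…s1 = 100 → error at position 4.
Flip position 4: 0010001 → 0011001
Read data bits from positions 3,5,6,7: 1001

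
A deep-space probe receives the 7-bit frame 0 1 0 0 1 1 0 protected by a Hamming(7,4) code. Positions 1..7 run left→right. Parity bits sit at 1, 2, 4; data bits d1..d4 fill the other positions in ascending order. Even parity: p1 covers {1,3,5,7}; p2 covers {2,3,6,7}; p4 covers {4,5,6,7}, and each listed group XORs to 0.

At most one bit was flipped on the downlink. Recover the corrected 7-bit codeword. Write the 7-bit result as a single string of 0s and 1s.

s1 (pos 1,3,5,7): 0⊕0⊕1⊕0 = 1
s2 (pos 2,3,6,7): 1⊕0⊕1⊕0 = 0
s4 (pos 4,5,6,7): 0⊕1⊕1⊕0 = 0
Syndrome s4…s1 = 001 → error at position 1.
Flip position 1: 0100110 → 1100110

1100110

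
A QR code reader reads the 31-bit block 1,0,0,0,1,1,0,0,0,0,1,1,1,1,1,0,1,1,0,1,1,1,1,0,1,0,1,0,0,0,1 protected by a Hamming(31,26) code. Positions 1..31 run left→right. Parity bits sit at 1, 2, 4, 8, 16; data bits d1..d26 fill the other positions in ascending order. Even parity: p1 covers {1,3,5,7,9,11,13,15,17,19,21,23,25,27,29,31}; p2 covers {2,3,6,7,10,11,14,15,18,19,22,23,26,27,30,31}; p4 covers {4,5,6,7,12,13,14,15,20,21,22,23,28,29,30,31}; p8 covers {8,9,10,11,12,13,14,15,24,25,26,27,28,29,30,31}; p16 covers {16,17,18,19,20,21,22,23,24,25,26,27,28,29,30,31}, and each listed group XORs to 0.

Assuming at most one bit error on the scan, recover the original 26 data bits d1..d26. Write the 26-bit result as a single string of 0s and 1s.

01100011111110111001010001

s1 (pos 1,3,5,7,9,11,13,15,17,19,21,23,25,27,29,31): 1⊕0⊕1⊕0⊕0⊕1⊕1⊕1⊕1⊕0⊕1⊕1⊕1⊕1⊕0⊕1 = 1
s2 (pos 2,3,6,7,10,11,14,15,18,19,22,23,26,27,30,31): 0⊕0⊕1⊕0⊕0⊕1⊕1⊕1⊕1⊕0⊕1⊕1⊕0⊕1⊕0⊕1 = 1
s4 (pos 4,5,6,7,12,13,14,15,20,21,22,23,28,29,30,31): 0⊕1⊕1⊕0⊕1⊕1⊕1⊕1⊕1⊕1⊕1⊕1⊕0⊕0⊕0⊕1 = 1
s8 (pos 8,9,10,11,12,13,14,15,24,25,26,27,28,29,30,31): 0⊕0⊕0⊕1⊕1⊕1⊕1⊕1⊕0⊕1⊕0⊕1⊕0⊕0⊕0⊕1 = 0
s16 (pos 16,17,18,19,20,21,22,23,24,25,26,27,28,29,30,31): 0⊕1⊕1⊕0⊕1⊕1⊕1⊕1⊕0⊕1⊕0⊕1⊕0⊕0⊕0⊕1 = 1
Syndrome s16…s1 = 10111 → error at position 23.
Flip position 23: 1000110000111110110111101010001 → 1000110000111110110111001010001
Read data bits from positions 3,5,6,7,9,10,11,12,13,14,15,17,18,19,20,21,22,23,24,25,26,27,28,29,30,31: 01100011111110111001010001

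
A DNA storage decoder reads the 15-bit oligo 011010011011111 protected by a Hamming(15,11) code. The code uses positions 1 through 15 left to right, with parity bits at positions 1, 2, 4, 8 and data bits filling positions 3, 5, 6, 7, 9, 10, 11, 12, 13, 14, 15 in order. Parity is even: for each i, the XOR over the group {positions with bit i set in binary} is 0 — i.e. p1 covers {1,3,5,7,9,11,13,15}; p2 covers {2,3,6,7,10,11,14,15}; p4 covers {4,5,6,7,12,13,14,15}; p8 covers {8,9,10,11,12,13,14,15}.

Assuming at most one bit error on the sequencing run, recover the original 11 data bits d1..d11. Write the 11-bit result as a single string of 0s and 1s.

11001011101

s1 (pos 1,3,5,7,9,11,13,15): 0⊕1⊕1⊕0⊕1⊕1⊕1⊕1 = 0
s2 (pos 2,3,6,7,10,11,14,15): 1⊕1⊕0⊕0⊕0⊕1⊕1⊕1 = 1
s4 (pos 4,5,6,7,12,13,14,15): 0⊕1⊕0⊕0⊕1⊕1⊕1⊕1 = 1
s8 (pos 8,9,10,11,12,13,14,15): 1⊕1⊕0⊕1⊕1⊕1⊕1⊕1 = 1
Syndrome s8…s1 = 1110 → error at position 14.
Flip position 14: 011010011011111 → 011010011011101
Read data bits from positions 3,5,6,7,9,10,11,12,13,14,15: 11001011101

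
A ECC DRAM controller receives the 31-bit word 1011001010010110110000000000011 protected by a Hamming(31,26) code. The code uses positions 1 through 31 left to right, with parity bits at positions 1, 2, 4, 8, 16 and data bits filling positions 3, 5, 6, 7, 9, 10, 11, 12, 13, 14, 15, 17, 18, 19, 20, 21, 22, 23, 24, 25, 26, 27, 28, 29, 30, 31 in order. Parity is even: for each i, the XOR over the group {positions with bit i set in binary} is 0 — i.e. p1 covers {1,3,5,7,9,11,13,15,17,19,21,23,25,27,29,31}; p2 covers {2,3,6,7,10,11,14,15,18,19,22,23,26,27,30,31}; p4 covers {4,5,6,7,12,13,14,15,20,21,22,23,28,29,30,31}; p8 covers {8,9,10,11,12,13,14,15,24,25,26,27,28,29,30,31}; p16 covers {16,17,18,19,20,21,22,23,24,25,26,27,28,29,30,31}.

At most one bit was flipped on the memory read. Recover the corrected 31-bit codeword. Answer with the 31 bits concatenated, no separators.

1011000010010110110000000000011

s1 (pos 1,3,5,7,9,11,13,15,17,19,21,23,25,27,29,31): 1⊕1⊕0⊕1⊕1⊕0⊕0⊕1⊕1⊕0⊕0⊕0⊕0⊕0⊕0⊕1 = 1
s2 (pos 2,3,6,7,10,11,14,15,18,19,22,23,26,27,30,31): 0⊕1⊕0⊕1⊕0⊕0⊕1⊕1⊕1⊕0⊕0⊕0⊕0⊕0⊕1⊕1 = 1
s4 (pos 4,5,6,7,12,13,14,15,20,21,22,23,28,29,30,31): 1⊕0⊕0⊕1⊕1⊕0⊕1⊕1⊕0⊕0⊕0⊕0⊕0⊕0⊕1⊕1 = 1
s8 (pos 8,9,10,11,12,13,14,15,24,25,26,27,28,29,30,31): 0⊕1⊕0⊕0⊕1⊕0⊕1⊕1⊕0⊕0⊕0⊕0⊕0⊕0⊕1⊕1 = 0
s16 (pos 16,17,18,19,20,21,22,23,24,25,26,27,28,29,30,31): 0⊕1⊕1⊕0⊕0⊕0⊕0⊕0⊕0⊕0⊕0⊕0⊕0⊕0⊕1⊕1 = 0
Syndrome s16…s1 = 00111 → error at position 7.
Flip position 7: 1011001010010110110000000000011 → 1011000010010110110000000000011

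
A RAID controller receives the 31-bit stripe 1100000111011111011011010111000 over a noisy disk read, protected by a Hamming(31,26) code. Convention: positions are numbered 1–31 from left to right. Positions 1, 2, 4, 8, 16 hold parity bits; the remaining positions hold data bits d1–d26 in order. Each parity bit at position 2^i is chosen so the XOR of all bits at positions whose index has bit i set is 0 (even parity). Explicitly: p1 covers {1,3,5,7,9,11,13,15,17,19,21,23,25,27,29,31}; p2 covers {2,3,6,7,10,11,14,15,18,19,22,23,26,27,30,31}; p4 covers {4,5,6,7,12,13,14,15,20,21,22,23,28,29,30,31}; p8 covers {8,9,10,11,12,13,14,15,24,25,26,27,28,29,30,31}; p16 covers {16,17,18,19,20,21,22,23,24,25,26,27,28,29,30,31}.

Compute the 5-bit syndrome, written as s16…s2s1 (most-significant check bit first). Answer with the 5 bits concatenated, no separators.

11111

s1 (pos 1,3,5,7,9,11,13,15,17,19,21,23,25,27,29,31): 1⊕0⊕0⊕0⊕1⊕0⊕1⊕1⊕0⊕1⊕1⊕0⊕0⊕1⊕0⊕0 = 1
s2 (pos 2,3,6,7,10,11,14,15,18,19,22,23,26,27,30,31): 1⊕0⊕0⊕0⊕1⊕0⊕1⊕1⊕1⊕1⊕1⊕0⊕1⊕1⊕0⊕0 = 1
s4 (pos 4,5,6,7,12,13,14,15,20,21,22,23,28,29,30,31): 0⊕0⊕0⊕0⊕1⊕1⊕1⊕1⊕0⊕1⊕1⊕0⊕1⊕0⊕0⊕0 = 1
s8 (pos 8,9,10,11,12,13,14,15,24,25,26,27,28,29,30,31): 1⊕1⊕1⊕0⊕1⊕1⊕1⊕1⊕1⊕0⊕1⊕1⊕1⊕0⊕0⊕0 = 1
s16 (pos 16,17,18,19,20,21,22,23,24,25,26,27,28,29,30,31): 1⊕0⊕1⊕1⊕0⊕1⊕1⊕0⊕1⊕0⊕1⊕1⊕1⊕0⊕0⊕0 = 1
Syndrome s16…s1 = 11111 → error at position 31.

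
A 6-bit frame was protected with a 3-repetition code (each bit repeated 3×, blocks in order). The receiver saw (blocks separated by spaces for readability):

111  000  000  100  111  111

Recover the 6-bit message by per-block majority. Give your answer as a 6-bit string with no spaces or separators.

Block 1 (111): 3 ones → 1
Block 2 (000): 0 ones → 0
Block 3 (000): 0 ones → 0
Block 4 (100): 1 one → 0
Block 5 (111): 3 ones → 1
Block 6 (111): 3 ones → 1

100011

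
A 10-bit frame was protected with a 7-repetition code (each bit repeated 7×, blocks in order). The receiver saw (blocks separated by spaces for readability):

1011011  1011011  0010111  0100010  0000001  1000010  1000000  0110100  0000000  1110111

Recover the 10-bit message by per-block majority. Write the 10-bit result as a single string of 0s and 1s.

Block 1 (1011011): 5 ones → 1
Block 2 (1011011): 5 ones → 1
Block 3 (0010111): 4 ones → 1
Block 4 (0100010): 2 ones → 0
Block 5 (0000001): 1 one → 0
Block 6 (1000010): 2 ones → 0
Block 7 (1000000): 1 one → 0
Block 8 (0110100): 3 ones → 0
Block 9 (0000000): 0 ones → 0
Block 10 (1110111): 6 ones → 1

1110000001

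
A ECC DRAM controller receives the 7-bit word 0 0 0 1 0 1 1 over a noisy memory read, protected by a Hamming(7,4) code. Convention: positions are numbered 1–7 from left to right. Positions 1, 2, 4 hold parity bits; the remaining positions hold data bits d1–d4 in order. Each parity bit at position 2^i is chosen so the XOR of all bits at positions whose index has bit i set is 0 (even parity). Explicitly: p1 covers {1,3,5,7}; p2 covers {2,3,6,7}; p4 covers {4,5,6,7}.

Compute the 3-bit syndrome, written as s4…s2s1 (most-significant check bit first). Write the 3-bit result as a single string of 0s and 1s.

s1 (pos 1,3,5,7): 0⊕0⊕0⊕1 = 1
s2 (pos 2,3,6,7): 0⊕0⊕1⊕1 = 0
s4 (pos 4,5,6,7): 1⊕0⊕1⊕1 = 1
Syndrome s4…s1 = 101 → error at position 5.

101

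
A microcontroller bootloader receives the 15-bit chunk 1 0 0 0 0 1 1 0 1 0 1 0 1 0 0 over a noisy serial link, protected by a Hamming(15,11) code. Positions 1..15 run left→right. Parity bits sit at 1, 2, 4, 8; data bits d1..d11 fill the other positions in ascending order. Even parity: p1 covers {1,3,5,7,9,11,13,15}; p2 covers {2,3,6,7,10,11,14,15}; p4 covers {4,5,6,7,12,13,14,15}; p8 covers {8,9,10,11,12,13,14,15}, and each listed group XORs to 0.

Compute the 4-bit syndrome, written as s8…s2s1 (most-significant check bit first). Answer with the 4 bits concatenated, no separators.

1111

s1 (pos 1,3,5,7,9,11,13,15): 1⊕0⊕0⊕1⊕1⊕1⊕1⊕0 = 1
s2 (pos 2,3,6,7,10,11,14,15): 0⊕0⊕1⊕1⊕0⊕1⊕0⊕0 = 1
s4 (pos 4,5,6,7,12,13,14,15): 0⊕0⊕1⊕1⊕0⊕1⊕0⊕0 = 1
s8 (pos 8,9,10,11,12,13,14,15): 0⊕1⊕0⊕1⊕0⊕1⊕0⊕0 = 1
Syndrome s8…s1 = 1111 → error at position 15.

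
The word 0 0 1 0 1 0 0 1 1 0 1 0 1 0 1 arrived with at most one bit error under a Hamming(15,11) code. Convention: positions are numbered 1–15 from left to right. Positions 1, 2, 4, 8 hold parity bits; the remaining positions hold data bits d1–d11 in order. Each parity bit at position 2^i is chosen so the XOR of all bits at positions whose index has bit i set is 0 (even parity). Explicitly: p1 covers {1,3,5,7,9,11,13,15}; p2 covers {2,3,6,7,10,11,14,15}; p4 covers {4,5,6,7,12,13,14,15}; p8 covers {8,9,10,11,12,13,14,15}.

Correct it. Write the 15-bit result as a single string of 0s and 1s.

001010011010111

s1 (pos 1,3,5,7,9,11,13,15): 0⊕1⊕1⊕0⊕1⊕1⊕1⊕1 = 0
s2 (pos 2,3,6,7,10,11,14,15): 0⊕1⊕0⊕0⊕0⊕1⊕0⊕1 = 1
s4 (pos 4,5,6,7,12,13,14,15): 0⊕1⊕0⊕0⊕0⊕1⊕0⊕1 = 1
s8 (pos 8,9,10,11,12,13,14,15): 1⊕1⊕0⊕1⊕0⊕1⊕0⊕1 = 1
Syndrome s8…s1 = 1110 → error at position 14.
Flip position 14: 001010011010101 → 001010011010111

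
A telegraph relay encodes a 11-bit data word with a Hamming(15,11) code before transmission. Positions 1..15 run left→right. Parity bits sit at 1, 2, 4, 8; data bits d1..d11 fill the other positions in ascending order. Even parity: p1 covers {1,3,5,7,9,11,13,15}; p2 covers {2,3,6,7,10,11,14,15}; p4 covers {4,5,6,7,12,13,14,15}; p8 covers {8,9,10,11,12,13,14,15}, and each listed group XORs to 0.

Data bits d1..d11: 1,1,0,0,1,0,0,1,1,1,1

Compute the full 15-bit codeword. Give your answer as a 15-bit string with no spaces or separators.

Place data at non-parity positions: p1 p2 1 p4 1 0 0 p8 1 0 0 1 1 1 1
p1 (pos 1,3,5,7,9,11,13,15): XOR of data positions = 1⊕1⊕0⊕1⊕0⊕1⊕1 = 1
p2 (pos 2,3,6,7,10,11,14,15): XOR of data positions = 1⊕0⊕0⊕0⊕0⊕1⊕1 = 1
p4 (pos 4,5,6,7,12,13,14,15): XOR of data positions = 1⊕0⊕0⊕1⊕1⊕1⊕1 = 1
p8 (pos 8,9,10,11,12,13,14,15): XOR of data positions = 1⊕0⊕0⊕1⊕1⊕1⊕1 = 1
Codeword: 111110011001111

111110011001111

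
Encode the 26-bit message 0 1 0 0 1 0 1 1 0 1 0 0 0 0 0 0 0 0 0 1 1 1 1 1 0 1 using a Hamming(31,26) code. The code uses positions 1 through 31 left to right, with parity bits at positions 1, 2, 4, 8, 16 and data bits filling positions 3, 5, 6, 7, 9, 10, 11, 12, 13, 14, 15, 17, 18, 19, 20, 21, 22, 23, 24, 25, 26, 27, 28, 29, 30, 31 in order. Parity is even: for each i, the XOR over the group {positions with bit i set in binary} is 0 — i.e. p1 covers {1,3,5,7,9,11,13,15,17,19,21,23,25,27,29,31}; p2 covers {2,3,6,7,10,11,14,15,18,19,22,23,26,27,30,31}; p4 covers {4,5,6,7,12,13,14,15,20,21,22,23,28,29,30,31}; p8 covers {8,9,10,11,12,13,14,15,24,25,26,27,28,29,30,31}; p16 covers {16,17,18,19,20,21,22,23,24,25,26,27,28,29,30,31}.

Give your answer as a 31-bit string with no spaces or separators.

Place data at non-parity positions: p1 p2 0 p4 1 0 0 p8 1 0 1 1 0 1 0 p16 0 0 0 0 0 0 0 0 1 1 1 1 1 0 1
p1 (pos 1,3,5,7,9,11,13,15,17,19,21,23,25,27,29,31): XOR of data positions = 0⊕1⊕0⊕1⊕1⊕0⊕0⊕0⊕0⊕0⊕0⊕1⊕1⊕1⊕1 = 1
p2 (pos 2,3,6,7,10,11,14,15,18,19,22,23,26,27,30,31): XOR of data positions = 0⊕0⊕0⊕0⊕1⊕1⊕0⊕0⊕0⊕0⊕0⊕1⊕1⊕0⊕1 = 1
p4 (pos 4,5,6,7,12,13,14,15,20,21,22,23,28,29,30,31): XOR of data positions = 1⊕0⊕0⊕1⊕0⊕1⊕0⊕0⊕0⊕0⊕0⊕1⊕1⊕0⊕1 = 0
p8 (pos 8,9,10,11,12,13,14,15,24,25,26,27,28,29,30,31): XOR of data positions = 1⊕0⊕1⊕1⊕0⊕1⊕0⊕0⊕1⊕1⊕1⊕1⊕1⊕0⊕1 = 0
p16 (pos 16,17,18,19,20,21,22,23,24,25,26,27,28,29,30,31): XOR of data positions = 0⊕0⊕0⊕0⊕0⊕0⊕0⊕0⊕1⊕1⊕1⊕1⊕1⊕0⊕1 = 0
Codeword: 1100100010110100000000001111101

1100100010110100000000001111101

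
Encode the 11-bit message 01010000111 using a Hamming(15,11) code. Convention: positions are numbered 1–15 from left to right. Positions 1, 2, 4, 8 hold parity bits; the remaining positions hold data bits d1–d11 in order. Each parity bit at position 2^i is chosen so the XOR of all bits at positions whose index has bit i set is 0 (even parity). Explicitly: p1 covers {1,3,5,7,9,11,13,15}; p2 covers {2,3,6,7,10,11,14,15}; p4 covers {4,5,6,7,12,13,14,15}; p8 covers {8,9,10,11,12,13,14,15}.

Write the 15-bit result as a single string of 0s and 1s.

010110110000111

Place data at non-parity positions: p1 p2 0 p4 1 0 1 p8 0 0 0 0 1 1 1
p1 (pos 1,3,5,7,9,11,13,15): XOR of data positions = 0⊕1⊕1⊕0⊕0⊕1⊕1 = 0
p2 (pos 2,3,6,7,10,11,14,15): XOR of data positions = 0⊕0⊕1⊕0⊕0⊕1⊕1 = 1
p4 (pos 4,5,6,7,12,13,14,15): XOR of data positions = 1⊕0⊕1⊕0⊕1⊕1⊕1 = 1
p8 (pos 8,9,10,11,12,13,14,15): XOR of data positions = 0⊕0⊕0⊕0⊕1⊕1⊕1 = 1
Codeword: 010110110000111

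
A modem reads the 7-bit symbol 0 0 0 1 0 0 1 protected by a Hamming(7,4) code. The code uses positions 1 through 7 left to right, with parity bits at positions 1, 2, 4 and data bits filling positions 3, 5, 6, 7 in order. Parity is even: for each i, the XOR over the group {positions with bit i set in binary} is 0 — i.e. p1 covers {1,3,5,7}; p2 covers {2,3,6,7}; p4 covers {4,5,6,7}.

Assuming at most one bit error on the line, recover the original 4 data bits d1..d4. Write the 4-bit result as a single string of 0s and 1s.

s1 (pos 1,3,5,7): 0⊕0⊕0⊕1 = 1
s2 (pos 2,3,6,7): 0⊕0⊕0⊕1 = 1
s4 (pos 4,5,6,7): 1⊕0⊕0⊕1 = 0
Syndrome s4…s1 = 011 → error at position 3.
Flip position 3: 0001001 → 0011001
Read data bits from positions 3,5,6,7: 1001

1001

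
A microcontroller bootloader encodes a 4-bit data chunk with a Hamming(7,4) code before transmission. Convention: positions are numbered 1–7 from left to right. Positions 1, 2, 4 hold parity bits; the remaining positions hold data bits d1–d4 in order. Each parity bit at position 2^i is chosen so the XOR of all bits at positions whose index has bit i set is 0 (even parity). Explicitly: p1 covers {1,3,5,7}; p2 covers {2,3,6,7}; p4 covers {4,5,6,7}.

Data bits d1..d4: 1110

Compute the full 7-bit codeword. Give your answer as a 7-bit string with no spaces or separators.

0010110

Place data at non-parity positions: p1 p2 1 p4 1 1 0
p1 (pos 1,3,5,7): XOR of data positions = 1⊕1⊕0 = 0
p2 (pos 2,3,6,7): XOR of data positions = 1⊕1⊕0 = 0
p4 (pos 4,5,6,7): XOR of data positions = 1⊕1⊕0 = 0
Codeword: 0010110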